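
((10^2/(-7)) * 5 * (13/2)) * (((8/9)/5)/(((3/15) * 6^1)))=-13000/189 = -68.78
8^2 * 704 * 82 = 3694592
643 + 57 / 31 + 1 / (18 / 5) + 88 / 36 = 361339/558 = 647.56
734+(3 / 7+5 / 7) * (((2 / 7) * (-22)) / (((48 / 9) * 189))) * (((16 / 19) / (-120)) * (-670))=129148010/175959 = 733.97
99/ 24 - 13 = -8.88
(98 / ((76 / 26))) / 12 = 637/228 = 2.79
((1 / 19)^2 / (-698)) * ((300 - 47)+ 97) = -175/125989 = 0.00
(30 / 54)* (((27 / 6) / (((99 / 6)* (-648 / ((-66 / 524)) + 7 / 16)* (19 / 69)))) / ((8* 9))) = 230/154848879 = 0.00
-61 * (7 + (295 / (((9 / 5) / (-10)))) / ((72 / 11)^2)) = 44473819/23328 = 1906.46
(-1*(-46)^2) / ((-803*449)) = 0.01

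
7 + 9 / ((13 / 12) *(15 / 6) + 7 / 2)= 1259/149 = 8.45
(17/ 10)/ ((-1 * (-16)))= 17/160 = 0.11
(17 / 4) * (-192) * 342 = -279072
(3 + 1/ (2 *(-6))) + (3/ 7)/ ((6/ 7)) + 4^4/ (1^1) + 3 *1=3149/12 = 262.42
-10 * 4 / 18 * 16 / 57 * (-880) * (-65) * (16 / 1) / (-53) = 292864000/27189 = 10771.41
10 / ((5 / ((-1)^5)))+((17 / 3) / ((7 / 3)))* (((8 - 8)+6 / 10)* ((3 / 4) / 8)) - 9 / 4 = -4607/1120 = -4.11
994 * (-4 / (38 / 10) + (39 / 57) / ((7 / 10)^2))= 45440/133 = 341.65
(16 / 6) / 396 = 2/297 = 0.01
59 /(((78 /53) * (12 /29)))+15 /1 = 104723/936 = 111.88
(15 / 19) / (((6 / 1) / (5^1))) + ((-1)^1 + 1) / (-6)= 25/38 = 0.66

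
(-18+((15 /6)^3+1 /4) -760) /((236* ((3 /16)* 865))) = -6097/306210 = -0.02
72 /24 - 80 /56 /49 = 1019/343 = 2.97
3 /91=0.03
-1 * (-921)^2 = -848241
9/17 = 0.53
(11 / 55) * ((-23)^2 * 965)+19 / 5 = 510504/5 = 102100.80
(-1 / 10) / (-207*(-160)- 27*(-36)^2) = 1/18720 = 0.00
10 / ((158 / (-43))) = -215/79 = -2.72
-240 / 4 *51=-3060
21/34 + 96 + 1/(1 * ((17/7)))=3299/34 = 97.03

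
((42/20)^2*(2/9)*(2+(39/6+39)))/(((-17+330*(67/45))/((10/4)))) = 2793/11384 = 0.25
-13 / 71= -0.18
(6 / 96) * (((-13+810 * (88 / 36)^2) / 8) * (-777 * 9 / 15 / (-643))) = 11251737/411520 = 27.34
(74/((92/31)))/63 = 0.40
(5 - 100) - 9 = -104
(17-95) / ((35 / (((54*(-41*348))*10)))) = 17170518.86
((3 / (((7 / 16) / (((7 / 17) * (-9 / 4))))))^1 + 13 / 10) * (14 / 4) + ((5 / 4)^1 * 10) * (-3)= -18763/340 = -55.19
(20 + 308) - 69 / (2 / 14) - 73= -228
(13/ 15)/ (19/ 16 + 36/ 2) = 208/4605 = 0.05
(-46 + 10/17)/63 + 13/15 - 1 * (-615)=3294106/5355 = 615.15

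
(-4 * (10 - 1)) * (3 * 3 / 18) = -18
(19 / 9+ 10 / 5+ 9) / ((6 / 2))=118/27 = 4.37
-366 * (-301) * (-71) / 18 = -1303631/3 = -434543.67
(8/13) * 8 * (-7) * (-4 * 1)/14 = 128/13 = 9.85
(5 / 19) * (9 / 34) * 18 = 405/323 = 1.25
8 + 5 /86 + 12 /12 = 779/86 = 9.06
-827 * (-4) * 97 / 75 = 320876/75 = 4278.35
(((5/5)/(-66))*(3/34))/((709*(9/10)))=-5/2386494 = 0.00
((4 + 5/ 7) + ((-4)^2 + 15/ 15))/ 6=76/21 = 3.62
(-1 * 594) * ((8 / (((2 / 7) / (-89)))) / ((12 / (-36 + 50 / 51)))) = -73436748/17 = -4319808.71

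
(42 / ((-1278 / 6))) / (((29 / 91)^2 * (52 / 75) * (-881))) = 334425/105210782 = 0.00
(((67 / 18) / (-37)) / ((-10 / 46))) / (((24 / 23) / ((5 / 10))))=35443/159840 = 0.22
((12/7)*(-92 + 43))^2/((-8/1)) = -882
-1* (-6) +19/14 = 103/14 = 7.36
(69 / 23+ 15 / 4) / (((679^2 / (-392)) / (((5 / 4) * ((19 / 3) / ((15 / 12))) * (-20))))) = 6840/9409 = 0.73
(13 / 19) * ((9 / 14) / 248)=117/65968 = 0.00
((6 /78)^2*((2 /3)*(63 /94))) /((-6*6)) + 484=46132937/95316 = 484.00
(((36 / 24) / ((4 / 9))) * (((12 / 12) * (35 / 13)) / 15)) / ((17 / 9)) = 567/1768 = 0.32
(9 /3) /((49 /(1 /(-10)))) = -0.01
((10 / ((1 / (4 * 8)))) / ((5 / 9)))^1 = 576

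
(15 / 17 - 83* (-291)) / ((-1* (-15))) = 136872/85 = 1610.26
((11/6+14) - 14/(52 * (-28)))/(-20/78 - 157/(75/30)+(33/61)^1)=-1507615/5948968 = -0.25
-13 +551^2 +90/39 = 3946674/13 = 303590.31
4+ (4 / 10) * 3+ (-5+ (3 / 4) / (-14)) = 41/280 = 0.15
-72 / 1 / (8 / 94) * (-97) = 82062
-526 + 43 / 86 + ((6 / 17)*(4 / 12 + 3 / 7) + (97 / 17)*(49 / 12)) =-716759/1428 = -501.93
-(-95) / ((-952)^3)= -95/862801408 = 0.00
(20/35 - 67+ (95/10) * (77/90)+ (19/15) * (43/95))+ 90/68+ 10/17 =-5977861/107100 = -55.82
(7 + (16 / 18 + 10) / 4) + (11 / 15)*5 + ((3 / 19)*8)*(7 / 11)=53393/3762 = 14.19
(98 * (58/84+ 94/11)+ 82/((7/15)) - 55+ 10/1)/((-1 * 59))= -239278/13629 = -17.56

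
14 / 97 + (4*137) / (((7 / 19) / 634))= 943029.86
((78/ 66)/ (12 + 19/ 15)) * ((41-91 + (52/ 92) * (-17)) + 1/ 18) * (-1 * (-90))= -24038625/50347 = -477.46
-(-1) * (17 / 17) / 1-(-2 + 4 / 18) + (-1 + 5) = 61/9 = 6.78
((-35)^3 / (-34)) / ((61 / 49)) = 2100875/2074 = 1012.96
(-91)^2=8281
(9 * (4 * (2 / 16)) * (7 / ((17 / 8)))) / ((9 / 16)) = 448/17 = 26.35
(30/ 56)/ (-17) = -15/476 = -0.03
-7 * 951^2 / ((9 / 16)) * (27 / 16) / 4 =-18992421/4 = -4748105.25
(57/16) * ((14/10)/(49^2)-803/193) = -9810783/661990 = -14.82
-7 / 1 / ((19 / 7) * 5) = -49/95 = -0.52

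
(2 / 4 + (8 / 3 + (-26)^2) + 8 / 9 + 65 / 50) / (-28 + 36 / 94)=-1441067/58410 = -24.67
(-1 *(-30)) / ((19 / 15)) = 450/19 = 23.68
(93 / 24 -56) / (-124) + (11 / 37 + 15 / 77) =2578817/2826208 = 0.91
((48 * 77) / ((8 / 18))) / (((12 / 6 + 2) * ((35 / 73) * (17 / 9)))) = 195129/85 = 2295.64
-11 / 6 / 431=-11/2586 = 0.00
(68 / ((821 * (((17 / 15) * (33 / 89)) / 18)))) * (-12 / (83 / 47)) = -18070560/749573 = -24.11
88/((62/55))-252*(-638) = 4986476/31 = 160854.06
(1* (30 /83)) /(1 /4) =120/83 = 1.45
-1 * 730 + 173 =-557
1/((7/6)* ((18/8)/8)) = 64/21 = 3.05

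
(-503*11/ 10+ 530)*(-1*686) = 79919/5 = 15983.80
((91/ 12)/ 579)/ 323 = 91/2244204 = 0.00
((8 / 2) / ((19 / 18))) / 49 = 72/931 = 0.08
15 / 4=3.75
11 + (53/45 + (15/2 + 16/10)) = 383/18 = 21.28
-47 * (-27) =1269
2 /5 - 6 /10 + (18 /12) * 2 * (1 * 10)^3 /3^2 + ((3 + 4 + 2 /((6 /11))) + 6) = 349.80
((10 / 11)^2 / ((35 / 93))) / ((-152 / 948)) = -220410/16093 = -13.70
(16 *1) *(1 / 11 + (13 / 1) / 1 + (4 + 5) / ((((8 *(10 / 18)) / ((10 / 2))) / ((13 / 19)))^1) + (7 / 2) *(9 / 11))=76518/209 = 366.11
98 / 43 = 2.28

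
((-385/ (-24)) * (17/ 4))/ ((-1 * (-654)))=6545/62784 = 0.10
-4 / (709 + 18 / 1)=-4/727 = -0.01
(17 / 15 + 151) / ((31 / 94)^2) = 20163752/14415 = 1398.80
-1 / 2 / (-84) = 1/168 = 0.01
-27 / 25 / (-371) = 27/9275 = 0.00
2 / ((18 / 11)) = 11/9 = 1.22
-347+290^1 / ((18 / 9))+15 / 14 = -2813/14 = -200.93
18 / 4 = 4.50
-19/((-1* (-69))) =-19/69 = -0.28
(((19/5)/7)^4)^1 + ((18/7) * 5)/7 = 2886571/1500625 = 1.92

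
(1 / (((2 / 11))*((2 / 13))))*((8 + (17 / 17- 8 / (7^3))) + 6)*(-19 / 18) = -13957229/24696 = -565.16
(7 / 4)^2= 49/16 = 3.06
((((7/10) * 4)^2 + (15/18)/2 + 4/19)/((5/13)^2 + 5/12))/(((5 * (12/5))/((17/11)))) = 138659599/71791500 = 1.93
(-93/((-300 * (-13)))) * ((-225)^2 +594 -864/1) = -312201/260 = -1200.77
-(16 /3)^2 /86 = -128/387 = -0.33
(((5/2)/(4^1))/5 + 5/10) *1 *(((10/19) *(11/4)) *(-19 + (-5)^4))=548.19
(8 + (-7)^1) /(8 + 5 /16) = 16/133 = 0.12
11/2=5.50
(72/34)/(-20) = -9/85 = -0.11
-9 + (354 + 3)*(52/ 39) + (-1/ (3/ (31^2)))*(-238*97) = 22187047/3 = 7395682.33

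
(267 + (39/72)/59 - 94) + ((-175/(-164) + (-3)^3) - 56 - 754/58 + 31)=6332531/58056 = 109.08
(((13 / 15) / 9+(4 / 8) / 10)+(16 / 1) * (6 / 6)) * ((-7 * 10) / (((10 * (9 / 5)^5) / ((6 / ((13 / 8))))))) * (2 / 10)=-30516500/6908733 = -4.42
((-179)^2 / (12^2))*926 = 14834983/72 = 206041.43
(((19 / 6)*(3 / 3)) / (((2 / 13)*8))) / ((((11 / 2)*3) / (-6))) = -247/264 = -0.94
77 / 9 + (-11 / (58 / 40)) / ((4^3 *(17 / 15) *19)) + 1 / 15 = 58113211/6744240 = 8.62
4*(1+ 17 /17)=8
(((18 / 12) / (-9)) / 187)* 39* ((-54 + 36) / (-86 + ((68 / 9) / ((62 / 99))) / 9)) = -32643/4416940 = -0.01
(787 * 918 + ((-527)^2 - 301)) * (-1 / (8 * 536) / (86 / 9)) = -4499523/184384 = -24.40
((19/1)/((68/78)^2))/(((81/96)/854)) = 21937552/867 = 25302.83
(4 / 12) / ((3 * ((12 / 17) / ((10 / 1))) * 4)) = 85/216 = 0.39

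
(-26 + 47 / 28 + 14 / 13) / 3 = -7.75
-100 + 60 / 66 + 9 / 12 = -4327/44 = -98.34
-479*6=-2874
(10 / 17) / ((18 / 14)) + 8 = 1294/153 = 8.46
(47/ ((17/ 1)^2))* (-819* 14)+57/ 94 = -50640315/27166 = -1864.11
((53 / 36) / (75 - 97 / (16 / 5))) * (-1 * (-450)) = 2120/143 = 14.83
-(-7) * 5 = 35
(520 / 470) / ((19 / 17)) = 884/893 = 0.99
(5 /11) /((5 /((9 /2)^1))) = 9/22 = 0.41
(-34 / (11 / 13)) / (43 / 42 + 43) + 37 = 36.09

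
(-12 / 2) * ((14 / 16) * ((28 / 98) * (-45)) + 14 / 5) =507/10 = 50.70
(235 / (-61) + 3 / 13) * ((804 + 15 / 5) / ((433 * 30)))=-0.22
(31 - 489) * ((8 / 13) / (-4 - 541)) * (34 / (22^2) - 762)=-337796984/857285 = -394.03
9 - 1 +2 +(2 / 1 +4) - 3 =13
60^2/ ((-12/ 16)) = -4800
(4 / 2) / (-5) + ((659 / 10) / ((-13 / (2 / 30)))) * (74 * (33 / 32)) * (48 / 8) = -155.14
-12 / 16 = -3/4 = -0.75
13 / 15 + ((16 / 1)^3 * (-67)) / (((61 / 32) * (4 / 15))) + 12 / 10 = -493975709/915 = -539864.16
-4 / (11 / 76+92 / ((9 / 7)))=-2736/49043 = -0.06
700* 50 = 35000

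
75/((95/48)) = 720/19 = 37.89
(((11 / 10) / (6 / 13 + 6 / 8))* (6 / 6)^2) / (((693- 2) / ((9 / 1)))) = 286/24185 = 0.01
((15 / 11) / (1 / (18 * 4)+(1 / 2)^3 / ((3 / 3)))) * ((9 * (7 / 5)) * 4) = 27216/55 = 494.84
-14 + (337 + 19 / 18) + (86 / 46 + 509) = 345659/414 = 834.93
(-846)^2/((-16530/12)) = -1431432/2755 = -519.58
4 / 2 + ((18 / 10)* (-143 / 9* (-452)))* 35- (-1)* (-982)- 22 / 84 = 18961813/42 = 451471.74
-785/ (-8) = 785/8 = 98.12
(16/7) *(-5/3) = -80/21 = -3.81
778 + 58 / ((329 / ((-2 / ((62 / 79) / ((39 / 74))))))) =293499065/377363 = 777.76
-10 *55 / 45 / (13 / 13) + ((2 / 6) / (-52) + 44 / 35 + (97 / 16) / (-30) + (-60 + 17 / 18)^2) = 819981899/235872 = 3476.39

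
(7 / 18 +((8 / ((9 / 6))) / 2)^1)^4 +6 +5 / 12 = 93.59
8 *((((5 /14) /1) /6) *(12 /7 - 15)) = -6.33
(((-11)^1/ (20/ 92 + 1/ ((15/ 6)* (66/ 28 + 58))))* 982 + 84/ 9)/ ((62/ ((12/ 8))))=-143111069/122698 = -1166.37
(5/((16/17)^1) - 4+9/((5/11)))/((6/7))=3941/160 = 24.63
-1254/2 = -627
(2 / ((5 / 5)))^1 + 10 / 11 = 2.91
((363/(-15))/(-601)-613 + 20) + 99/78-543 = -88653369/78130 = -1134.69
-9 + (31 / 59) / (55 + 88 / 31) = -951122/105787 = -8.99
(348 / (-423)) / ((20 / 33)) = -319/235 = -1.36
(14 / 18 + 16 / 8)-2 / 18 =8/3 = 2.67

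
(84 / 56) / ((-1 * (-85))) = 3/170 = 0.02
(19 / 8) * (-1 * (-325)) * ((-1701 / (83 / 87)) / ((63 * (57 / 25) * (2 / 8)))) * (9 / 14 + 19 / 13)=-187430625/2324 = -80650.01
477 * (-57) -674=-27863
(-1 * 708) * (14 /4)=-2478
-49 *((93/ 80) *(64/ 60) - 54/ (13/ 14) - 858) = 14570003/325 = 44830.78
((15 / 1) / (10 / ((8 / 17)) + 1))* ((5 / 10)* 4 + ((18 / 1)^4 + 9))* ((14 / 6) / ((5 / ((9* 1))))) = 297266.56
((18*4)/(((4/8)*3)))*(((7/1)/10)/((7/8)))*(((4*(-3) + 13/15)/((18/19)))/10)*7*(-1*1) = 355376/1125 = 315.89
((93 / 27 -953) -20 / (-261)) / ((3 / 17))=-4212838/783 = -5380.38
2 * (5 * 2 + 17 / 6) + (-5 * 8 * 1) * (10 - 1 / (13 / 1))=-14479/39 = -371.26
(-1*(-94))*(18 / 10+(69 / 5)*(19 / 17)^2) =517188/289 = 1789.58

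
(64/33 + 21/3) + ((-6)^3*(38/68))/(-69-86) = 845041/86955 = 9.72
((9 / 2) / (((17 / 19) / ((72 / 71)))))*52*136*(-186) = -6708826.14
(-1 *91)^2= 8281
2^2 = 4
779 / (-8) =-779/8 = -97.38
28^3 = 21952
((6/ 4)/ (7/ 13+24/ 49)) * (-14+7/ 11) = -280917/14410 = -19.49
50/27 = 1.85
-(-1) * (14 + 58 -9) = 63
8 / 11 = 0.73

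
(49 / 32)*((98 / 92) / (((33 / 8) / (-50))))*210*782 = -35714875/11 = -3246806.82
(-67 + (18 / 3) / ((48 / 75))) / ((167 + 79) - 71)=-461/1400 = -0.33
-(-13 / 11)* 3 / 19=39/209 = 0.19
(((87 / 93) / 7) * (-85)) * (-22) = 54230/217 = 249.91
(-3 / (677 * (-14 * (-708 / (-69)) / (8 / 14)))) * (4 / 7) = 138/13700449 = 0.00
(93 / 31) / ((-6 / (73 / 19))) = -73/38 = -1.92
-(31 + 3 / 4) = -127/4 = -31.75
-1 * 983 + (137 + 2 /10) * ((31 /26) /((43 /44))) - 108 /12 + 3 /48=-36873813/44720 = -824.55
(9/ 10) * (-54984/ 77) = -642.67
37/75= 0.49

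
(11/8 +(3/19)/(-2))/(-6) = -197/912 = -0.22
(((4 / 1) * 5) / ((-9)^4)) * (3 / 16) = 5/8748 = 0.00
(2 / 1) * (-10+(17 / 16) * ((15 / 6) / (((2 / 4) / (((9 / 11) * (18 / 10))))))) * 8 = -383/11 = -34.82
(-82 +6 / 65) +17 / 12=-62783/780 = -80.49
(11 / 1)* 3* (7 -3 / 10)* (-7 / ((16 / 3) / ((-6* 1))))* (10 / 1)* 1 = 139293/8 = 17411.62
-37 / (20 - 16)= -37/4 = -9.25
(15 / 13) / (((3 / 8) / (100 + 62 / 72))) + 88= 46606/117 = 398.34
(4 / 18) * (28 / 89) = 56/801 = 0.07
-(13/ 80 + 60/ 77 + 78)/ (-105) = 486281/646800 = 0.75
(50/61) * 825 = 41250/61 = 676.23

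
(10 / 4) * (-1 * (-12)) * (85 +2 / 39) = 33170/13 = 2551.54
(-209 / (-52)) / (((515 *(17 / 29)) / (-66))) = -200013/227630 = -0.88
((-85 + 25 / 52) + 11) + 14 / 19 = -71909/988 = -72.78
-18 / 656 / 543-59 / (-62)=1751263/1840408 = 0.95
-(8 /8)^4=-1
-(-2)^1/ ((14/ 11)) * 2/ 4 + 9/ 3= 3.79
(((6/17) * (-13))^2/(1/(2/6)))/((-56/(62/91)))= -1209/14161 = -0.09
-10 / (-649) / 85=2/11033 = 0.00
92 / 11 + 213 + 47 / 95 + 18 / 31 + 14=7659442/32395 = 236.44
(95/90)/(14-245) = -19/4158 = 0.00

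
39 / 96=13/32 = 0.41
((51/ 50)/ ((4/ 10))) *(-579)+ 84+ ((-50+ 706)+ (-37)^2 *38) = 1025711/20 = 51285.55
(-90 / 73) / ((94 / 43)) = -1935/3431 = -0.56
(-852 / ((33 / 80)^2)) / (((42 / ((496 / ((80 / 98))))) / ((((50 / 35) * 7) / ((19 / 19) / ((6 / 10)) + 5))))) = -39441920/363 = -108655.43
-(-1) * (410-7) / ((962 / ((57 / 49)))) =1767/3626 = 0.49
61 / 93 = 0.66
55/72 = 0.76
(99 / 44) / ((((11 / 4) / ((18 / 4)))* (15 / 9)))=243/110 = 2.21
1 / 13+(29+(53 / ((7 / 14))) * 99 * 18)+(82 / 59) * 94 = 145002670/767 = 189051.72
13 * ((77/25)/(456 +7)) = 1001/11575 = 0.09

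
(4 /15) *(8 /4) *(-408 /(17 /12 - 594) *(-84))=-1096704/35555 = -30.85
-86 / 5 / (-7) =86/35 = 2.46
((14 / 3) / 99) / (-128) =-7/19008 = 0.00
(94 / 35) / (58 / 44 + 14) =2068/11795 = 0.18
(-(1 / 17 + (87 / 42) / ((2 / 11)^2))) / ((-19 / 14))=59709/1292 = 46.21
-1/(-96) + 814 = 78145/96 = 814.01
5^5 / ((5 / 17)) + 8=10633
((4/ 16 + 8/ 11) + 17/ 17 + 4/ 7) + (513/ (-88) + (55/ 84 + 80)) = 142987/1848 = 77.37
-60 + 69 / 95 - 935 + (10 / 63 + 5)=-5919853/5985 = -989.11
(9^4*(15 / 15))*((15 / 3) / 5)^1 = 6561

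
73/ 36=2.03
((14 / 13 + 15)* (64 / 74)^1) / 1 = 13.90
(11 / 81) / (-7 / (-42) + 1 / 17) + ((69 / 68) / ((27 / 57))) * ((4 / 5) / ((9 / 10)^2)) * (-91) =-18235598/95013 = -191.93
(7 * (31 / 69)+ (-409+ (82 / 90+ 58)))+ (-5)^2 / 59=-21160258/61065 = -346.52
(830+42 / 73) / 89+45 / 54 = 10.17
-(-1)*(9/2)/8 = 0.56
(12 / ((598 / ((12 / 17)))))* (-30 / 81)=-80/15249 = -0.01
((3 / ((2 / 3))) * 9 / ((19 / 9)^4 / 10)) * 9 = 23914845/130321 = 183.51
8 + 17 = 25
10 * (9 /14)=45/7 = 6.43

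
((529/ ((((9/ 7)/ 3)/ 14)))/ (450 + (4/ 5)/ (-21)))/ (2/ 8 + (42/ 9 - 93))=-1555260/3567073 = -0.44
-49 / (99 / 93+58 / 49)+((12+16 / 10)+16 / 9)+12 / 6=-135773/30735 = -4.42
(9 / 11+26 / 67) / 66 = 889/48642 = 0.02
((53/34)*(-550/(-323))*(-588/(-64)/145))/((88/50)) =973875/10191296 = 0.10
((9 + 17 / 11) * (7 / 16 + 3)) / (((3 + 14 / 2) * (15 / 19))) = 551/120 = 4.59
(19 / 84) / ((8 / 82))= 779/336 = 2.32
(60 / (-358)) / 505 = -6/18079 = 0.00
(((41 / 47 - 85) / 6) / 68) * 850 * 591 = -9736725/94 = -103582.18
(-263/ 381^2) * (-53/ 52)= 13939/7548372 = 0.00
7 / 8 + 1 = 1.88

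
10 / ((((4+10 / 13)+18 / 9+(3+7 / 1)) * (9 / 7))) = 455/981 = 0.46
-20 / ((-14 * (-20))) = -1/14 = -0.07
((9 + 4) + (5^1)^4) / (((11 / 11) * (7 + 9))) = 319/8 = 39.88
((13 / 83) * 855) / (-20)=-2223/332 = -6.70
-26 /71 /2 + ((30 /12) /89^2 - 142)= -159924635/1124782 = -142.18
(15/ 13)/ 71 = 15/923 = 0.02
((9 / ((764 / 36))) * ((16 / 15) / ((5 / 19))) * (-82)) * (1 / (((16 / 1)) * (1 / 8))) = -336528/4775 = -70.48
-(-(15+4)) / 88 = 19/88 = 0.22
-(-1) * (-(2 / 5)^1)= -0.40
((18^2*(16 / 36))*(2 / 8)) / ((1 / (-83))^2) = 248004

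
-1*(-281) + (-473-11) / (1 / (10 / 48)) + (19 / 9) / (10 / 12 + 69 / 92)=363/2 = 181.50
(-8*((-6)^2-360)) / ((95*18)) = 144/95 = 1.52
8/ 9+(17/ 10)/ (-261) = 2303/2610 = 0.88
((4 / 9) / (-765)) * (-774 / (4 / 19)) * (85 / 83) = 1634/747 = 2.19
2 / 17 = 0.12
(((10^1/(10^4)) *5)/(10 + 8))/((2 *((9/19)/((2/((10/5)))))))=19/64800 = 0.00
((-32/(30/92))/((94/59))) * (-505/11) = 4385824/1551 = 2827.74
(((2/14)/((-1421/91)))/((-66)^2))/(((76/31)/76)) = -403/6189876 = 0.00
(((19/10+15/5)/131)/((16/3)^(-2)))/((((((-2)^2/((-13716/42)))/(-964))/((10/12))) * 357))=3917696/20043 = 195.46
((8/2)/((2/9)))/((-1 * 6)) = -3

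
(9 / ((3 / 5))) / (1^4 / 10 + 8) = 50/27 = 1.85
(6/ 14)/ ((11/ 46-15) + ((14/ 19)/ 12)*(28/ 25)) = -0.03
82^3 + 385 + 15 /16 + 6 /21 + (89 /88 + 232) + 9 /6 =680050121/1232 = 551988.73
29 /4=7.25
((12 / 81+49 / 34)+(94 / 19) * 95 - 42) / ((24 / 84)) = 2760541/1836 = 1503.56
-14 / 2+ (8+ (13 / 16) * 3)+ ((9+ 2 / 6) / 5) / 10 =4349/1200 = 3.62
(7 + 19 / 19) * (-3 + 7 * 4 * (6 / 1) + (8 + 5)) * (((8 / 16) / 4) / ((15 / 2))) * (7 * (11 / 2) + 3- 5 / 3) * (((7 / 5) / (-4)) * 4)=-297794/225 = -1323.53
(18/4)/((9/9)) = 9/2 = 4.50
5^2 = 25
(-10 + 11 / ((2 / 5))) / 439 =35/878 = 0.04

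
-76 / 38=-2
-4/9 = -0.44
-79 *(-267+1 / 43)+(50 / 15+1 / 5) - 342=13385489/645 = 20752.70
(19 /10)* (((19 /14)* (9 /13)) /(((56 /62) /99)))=195.67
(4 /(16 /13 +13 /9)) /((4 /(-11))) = -1287/313 = -4.11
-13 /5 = -2.60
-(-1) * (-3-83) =-86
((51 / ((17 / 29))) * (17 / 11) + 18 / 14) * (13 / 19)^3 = 22963044/528143 = 43.48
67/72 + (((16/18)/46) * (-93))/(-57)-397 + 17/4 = -391.79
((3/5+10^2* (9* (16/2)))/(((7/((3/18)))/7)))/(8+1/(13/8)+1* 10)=14183/220 = 64.47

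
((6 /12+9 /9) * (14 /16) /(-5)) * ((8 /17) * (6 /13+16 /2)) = -1.05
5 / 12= 0.42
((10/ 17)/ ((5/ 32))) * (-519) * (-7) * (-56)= -13020672/17 = -765921.88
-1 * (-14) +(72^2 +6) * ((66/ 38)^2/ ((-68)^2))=14510803/834632 = 17.39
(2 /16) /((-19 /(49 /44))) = -49/6688 = -0.01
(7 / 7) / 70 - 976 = -68319/70 = -975.99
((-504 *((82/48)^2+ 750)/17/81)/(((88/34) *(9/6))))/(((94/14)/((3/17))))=-1.87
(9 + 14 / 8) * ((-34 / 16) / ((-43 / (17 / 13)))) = 289/416 = 0.69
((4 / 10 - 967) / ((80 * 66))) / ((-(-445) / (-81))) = 130491/3916000 = 0.03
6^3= 216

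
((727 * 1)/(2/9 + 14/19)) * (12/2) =372951/82 = 4548.18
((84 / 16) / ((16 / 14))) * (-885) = -130095/32 = -4065.47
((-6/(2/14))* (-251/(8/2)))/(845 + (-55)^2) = 1757/2580 = 0.68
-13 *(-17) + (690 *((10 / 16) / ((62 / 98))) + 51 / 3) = 114037/124 = 919.65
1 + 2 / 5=7/5 = 1.40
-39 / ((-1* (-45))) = -13/15 = -0.87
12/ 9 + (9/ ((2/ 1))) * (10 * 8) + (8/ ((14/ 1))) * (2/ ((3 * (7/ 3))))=361.50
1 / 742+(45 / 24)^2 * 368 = 1919927/1484 = 1293.75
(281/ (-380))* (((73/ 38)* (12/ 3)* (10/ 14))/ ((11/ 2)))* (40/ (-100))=41026/138985 = 0.30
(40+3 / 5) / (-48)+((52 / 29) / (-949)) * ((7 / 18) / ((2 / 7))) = -0.85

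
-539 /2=-269.50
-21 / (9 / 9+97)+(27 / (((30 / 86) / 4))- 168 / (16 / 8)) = 15777/70 = 225.39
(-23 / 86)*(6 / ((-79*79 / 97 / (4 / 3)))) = 8924/268363 = 0.03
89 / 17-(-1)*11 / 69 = 6328/1173 = 5.39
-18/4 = -9/2 = -4.50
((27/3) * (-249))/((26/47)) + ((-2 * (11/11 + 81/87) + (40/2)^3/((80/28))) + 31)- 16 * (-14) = -753925/754 = -999.90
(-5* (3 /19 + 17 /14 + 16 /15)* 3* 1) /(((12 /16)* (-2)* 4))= 9731/1596 = 6.10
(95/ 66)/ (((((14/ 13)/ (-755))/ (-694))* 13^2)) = 24888575/6006 = 4143.95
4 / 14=2/7 = 0.29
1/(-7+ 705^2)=1/497018 = 0.00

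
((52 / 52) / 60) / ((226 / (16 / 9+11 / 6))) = 13/48816 = 0.00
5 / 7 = 0.71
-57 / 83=-0.69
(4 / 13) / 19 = 4/247 = 0.02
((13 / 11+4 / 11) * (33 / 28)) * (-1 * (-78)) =1989/14 = 142.07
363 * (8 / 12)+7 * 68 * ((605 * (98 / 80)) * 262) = 92427423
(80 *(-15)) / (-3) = 400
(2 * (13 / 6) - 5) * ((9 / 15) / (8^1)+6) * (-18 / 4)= 729/40 = 18.22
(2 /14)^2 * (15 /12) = 5/196 = 0.03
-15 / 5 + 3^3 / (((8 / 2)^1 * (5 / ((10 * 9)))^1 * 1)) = 237/2 = 118.50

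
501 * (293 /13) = 146793/13 = 11291.77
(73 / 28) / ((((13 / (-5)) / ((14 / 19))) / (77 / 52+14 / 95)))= -1.20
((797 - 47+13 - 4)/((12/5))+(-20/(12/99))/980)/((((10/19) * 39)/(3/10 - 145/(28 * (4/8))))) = -51791872/334425 = -154.87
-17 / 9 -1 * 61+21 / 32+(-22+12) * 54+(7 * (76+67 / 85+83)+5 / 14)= 516.64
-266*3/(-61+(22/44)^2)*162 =2128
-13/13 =-1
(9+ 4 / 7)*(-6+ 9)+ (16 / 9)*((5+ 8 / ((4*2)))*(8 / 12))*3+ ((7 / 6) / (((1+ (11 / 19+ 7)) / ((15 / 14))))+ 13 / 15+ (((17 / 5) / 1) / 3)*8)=4116271/68460 = 60.13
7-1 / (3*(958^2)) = 19273043/2753292 = 7.00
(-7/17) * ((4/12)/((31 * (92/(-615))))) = 1435/48484 = 0.03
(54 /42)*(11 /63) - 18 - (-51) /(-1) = -3370/49 = -68.78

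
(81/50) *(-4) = -162/25 = -6.48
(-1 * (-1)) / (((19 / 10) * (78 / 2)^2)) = 10/28899 = 0.00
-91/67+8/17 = -1011/1139 = -0.89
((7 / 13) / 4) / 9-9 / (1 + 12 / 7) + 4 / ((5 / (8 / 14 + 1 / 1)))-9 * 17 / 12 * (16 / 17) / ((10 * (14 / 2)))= -689389/311220 = -2.22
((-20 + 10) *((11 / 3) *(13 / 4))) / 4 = -715/24 = -29.79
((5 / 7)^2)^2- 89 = -213064/2401 = -88.74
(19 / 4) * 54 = 513/2 = 256.50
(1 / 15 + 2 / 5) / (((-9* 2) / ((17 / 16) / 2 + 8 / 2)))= -203/1728 = -0.12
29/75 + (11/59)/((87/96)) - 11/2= -1259537/256650 = -4.91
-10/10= -1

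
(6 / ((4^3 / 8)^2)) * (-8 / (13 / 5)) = -15/52 = -0.29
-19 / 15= -1.27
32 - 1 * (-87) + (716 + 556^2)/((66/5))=259519/11 = 23592.64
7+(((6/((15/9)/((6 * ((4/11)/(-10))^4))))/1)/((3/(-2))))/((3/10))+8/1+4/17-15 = 0.24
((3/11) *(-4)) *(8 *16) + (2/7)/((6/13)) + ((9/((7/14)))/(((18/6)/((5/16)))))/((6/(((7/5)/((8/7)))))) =-4099145/29568 = -138.63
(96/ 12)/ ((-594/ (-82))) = 328/297 = 1.10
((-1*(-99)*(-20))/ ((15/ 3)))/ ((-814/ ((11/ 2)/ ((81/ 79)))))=2.61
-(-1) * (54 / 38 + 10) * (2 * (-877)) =-380618/19 = -20032.53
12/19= 0.63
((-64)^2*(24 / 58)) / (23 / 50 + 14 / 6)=7372800/12151 = 606.76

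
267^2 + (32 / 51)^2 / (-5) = 927112421/13005 = 71288.92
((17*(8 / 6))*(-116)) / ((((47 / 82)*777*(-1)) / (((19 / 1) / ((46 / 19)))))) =116750288/2519811 = 46.33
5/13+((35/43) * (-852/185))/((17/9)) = -1.60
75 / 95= 0.79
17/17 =1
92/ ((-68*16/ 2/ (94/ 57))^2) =50807/60093504 = 0.00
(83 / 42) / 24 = 83/1008 = 0.08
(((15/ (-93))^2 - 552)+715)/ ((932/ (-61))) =-2389187/223913 = -10.67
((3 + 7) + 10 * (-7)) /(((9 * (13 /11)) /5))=-1100/39 = -28.21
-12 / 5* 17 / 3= -13.60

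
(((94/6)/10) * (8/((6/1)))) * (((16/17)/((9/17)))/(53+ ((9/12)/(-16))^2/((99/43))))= 67764224/967144455 = 0.07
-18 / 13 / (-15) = 6/65 = 0.09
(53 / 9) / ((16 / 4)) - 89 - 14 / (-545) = -1716791/19620 = -87.50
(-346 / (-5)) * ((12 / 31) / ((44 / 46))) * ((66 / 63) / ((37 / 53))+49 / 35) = 81.23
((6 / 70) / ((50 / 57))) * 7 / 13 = 171/3250 = 0.05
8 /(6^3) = 1/27 = 0.04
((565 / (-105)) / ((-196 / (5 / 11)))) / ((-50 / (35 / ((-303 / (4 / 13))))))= 113/12738726 = 0.00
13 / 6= 2.17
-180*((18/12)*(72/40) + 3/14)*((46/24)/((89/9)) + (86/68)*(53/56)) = -6363225/8722 = -729.56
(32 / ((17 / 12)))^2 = 147456/289 = 510.23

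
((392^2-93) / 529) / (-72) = -6677/1656 = -4.03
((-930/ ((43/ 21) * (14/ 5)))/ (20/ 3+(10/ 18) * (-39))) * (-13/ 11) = -6045/473 = -12.78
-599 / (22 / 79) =-47321/22 = -2150.95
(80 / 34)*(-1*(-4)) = 160/17 = 9.41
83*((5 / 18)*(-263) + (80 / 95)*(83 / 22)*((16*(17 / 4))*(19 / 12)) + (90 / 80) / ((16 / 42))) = 22572.53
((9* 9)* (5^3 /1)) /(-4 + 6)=10125/2 = 5062.50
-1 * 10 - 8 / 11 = -118/11 = -10.73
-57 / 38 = -1.50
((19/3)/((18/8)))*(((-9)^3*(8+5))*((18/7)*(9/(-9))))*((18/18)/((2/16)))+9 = 3841407/7 = 548772.43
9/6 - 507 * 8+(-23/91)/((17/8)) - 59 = -12727537/3094 = -4113.62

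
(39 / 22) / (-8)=-0.22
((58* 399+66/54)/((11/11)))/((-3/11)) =-2291179/27 = -84858.48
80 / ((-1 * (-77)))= 80/77 = 1.04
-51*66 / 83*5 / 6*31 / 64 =-86955/5312 = -16.37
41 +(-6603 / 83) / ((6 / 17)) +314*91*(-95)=-450642591/166 = -2714714.40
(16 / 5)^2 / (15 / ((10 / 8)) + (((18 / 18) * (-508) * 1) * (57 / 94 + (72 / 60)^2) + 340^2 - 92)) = 6016/67257257 = 0.00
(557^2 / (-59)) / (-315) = 310249/18585 = 16.69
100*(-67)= -6700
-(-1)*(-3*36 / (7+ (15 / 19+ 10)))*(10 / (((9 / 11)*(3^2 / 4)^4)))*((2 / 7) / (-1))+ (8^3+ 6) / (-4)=-665809919/5174442 = -128.67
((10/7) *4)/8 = 5/7 = 0.71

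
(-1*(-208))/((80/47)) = 611/5 = 122.20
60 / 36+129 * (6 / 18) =134/3 = 44.67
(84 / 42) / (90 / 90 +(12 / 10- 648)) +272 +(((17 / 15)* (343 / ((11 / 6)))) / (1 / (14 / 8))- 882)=-84868907/355190 = -238.94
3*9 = 27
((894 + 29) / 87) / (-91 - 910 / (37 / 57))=-2627/369663 = -0.01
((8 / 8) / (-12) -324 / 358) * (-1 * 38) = 37.56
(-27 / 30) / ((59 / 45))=-81/118 = -0.69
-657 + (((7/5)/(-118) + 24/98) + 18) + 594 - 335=-10979063/28910 = -379.77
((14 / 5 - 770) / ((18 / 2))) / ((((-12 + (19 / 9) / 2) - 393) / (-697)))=-5347384/36355 = -147.09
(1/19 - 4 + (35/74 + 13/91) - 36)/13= -29777/9842 = -3.03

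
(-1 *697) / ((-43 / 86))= 1394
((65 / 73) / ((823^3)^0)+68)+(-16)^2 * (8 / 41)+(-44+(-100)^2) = 30154001/2993 = 10074.84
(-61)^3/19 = -226981/19 = -11946.37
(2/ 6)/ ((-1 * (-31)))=0.01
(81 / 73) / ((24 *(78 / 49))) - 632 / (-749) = 0.87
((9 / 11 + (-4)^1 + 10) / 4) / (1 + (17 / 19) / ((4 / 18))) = 0.34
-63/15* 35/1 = -147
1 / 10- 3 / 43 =13/430 = 0.03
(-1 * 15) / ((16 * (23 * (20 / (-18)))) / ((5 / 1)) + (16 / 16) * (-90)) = 0.09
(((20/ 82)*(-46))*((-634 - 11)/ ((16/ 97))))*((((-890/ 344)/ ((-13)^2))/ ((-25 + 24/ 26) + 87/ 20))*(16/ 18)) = 10791250/356577 = 30.26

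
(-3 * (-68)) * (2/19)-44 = -428/19 = -22.53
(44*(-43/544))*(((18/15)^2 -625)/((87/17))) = 7373597/17400 = 423.77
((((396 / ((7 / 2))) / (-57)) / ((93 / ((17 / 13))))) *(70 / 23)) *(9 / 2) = -67320/176111 = -0.38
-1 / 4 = -0.25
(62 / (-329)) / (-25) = 62/8225 = 0.01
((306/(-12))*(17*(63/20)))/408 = -1071/320 = -3.35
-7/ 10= -0.70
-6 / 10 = -3/5 = -0.60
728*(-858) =-624624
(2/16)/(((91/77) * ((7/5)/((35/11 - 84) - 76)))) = -8625/728 = -11.85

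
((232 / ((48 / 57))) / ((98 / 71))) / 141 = 39121/27636 = 1.42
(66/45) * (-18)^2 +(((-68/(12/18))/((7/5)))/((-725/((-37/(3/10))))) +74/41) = 19334778/41615 = 464.61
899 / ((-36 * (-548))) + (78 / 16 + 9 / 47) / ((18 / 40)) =10481653/927216 = 11.30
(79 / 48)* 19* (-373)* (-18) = 1679619/8 = 209952.38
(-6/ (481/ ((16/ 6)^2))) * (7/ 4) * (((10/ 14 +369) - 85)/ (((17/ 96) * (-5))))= 2040832/40885 = 49.92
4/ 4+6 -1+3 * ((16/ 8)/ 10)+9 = 78/5 = 15.60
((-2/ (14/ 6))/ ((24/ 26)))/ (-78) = 1/84 = 0.01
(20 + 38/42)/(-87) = -439/1827 = -0.24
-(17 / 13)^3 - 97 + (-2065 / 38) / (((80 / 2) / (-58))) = -6825875/333944 = -20.44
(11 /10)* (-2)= -11/5 = -2.20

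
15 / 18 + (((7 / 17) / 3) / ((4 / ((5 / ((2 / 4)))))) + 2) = 54/17 = 3.18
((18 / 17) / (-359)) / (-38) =9/115957 = 0.00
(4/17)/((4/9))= 9/17 = 0.53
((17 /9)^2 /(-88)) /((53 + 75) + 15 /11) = -289/922104 = 0.00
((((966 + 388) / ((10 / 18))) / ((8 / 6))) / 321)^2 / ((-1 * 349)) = -37124649/399570100 = -0.09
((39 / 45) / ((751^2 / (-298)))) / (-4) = 1937/16920030 = 0.00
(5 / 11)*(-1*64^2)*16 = -327680/11 = -29789.09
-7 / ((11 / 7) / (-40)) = 1960/11 = 178.18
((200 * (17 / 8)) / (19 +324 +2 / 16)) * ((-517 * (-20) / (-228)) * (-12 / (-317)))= -7031200/3306627 = -2.13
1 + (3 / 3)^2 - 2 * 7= -12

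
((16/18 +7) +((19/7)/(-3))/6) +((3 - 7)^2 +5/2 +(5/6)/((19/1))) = 6991/266 = 26.28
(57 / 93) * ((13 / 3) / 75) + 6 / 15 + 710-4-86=4327537/6975 = 620.44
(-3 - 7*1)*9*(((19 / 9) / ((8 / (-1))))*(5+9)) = 665/2 = 332.50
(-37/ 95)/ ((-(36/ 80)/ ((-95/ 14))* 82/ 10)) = -0.72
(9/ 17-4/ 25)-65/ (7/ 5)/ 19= -117244/56525 = -2.07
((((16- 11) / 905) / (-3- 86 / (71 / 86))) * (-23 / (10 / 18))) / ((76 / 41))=602577/523347020 = 0.00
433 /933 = 0.46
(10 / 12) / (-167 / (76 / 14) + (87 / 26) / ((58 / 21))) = -2470/87591 = -0.03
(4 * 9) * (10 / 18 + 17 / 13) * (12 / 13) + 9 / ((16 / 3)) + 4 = 182803/2704 = 67.60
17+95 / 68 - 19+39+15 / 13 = 34963/884 = 39.55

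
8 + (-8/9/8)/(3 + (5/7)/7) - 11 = -4153/1368 = -3.04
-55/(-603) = 55/603 = 0.09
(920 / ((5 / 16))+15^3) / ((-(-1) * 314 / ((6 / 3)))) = 6319/157 = 40.25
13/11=1.18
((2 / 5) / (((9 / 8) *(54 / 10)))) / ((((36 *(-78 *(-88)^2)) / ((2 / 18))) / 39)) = -1/76212576 = 0.00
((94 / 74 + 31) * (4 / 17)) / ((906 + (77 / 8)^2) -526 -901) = -305664/17244035 = -0.02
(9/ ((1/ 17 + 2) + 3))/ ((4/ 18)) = 1377/172 = 8.01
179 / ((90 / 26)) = 2327/45 = 51.71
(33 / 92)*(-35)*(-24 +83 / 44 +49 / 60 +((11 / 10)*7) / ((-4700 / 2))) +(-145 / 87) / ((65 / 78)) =114763587/432400 = 265.41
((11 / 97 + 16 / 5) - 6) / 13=-1303/6305 = -0.21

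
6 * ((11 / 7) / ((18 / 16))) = 8.38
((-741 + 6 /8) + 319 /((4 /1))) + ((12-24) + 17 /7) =-9381/14 = -670.07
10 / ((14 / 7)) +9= 14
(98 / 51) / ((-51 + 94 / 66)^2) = 17787/22750216 = 0.00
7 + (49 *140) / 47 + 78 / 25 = 183391/1175 = 156.08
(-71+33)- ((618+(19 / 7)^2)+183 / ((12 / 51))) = -1441.12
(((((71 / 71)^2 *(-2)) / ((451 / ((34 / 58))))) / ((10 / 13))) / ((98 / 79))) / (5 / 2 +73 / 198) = -157131/165461240 = 0.00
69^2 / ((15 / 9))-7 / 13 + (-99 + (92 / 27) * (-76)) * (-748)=474924688/1755 = 270612.36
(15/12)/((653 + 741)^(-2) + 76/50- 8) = -60726125/314804207 = -0.19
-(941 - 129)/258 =-406/129 = -3.15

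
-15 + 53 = 38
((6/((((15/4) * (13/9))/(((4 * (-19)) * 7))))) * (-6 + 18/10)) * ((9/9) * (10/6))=268128/65 = 4125.05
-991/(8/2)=-991/4 = -247.75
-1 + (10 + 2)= 11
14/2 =7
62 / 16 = 31/8 = 3.88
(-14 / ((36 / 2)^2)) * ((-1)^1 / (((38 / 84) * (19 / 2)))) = 98/9747 = 0.01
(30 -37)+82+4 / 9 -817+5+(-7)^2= -687.56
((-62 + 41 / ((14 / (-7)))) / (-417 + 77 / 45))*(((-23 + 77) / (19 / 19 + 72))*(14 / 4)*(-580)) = -203482125/682112 = -298.31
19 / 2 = 9.50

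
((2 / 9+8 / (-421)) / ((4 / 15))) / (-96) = -1925/242496 = -0.01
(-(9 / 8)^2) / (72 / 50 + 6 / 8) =-675/1168 = -0.58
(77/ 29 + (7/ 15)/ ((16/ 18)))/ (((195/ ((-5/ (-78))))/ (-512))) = -118048/220545 = -0.54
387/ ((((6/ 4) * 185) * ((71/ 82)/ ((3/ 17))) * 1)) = 63468/223295 = 0.28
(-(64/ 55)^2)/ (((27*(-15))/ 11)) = 4096/111375 = 0.04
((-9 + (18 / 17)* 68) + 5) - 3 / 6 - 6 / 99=4451/66 = 67.44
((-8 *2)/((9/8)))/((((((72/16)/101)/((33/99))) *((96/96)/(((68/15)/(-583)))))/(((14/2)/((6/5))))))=6153728/1275021 = 4.83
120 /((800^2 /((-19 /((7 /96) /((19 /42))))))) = -1083/49000 = -0.02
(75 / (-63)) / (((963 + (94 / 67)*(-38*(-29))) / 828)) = -462300/1176763 = -0.39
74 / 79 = 0.94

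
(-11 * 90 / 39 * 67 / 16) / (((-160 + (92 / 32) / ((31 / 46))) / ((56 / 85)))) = 639716/1422577 = 0.45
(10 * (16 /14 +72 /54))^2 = 270400/441 = 613.15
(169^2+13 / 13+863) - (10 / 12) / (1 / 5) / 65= 2295145/78 = 29424.94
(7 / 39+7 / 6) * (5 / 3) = 175/78 = 2.24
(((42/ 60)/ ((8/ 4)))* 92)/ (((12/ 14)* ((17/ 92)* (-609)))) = -7406/22185 = -0.33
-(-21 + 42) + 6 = -15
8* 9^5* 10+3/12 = 18895681/4 = 4723920.25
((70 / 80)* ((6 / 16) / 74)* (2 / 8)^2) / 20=21/1515520 = 0.00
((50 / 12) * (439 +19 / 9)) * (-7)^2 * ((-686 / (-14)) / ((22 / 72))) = 476598500/33 = 14442378.79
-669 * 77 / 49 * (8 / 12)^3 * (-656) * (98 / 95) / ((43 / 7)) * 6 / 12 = 630793856/36765 = 17157.46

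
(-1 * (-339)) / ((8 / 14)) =2373/4 = 593.25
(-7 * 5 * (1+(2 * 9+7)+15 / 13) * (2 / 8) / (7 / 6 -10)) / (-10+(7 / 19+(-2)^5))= -0.65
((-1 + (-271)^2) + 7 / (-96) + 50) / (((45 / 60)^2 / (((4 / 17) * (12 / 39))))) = 56440264/5967 = 9458.73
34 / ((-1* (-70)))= 17/35 = 0.49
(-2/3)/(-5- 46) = 2/153 = 0.01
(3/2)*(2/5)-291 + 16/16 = -1447/5 = -289.40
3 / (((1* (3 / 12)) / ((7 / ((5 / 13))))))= 1092/5 = 218.40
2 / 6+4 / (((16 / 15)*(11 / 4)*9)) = 16/33 = 0.48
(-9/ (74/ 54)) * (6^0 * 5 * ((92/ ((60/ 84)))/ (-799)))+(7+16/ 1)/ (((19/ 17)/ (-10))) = -112617982/561697 = -200.50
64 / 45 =1.42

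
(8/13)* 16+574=7590/13 = 583.85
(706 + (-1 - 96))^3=225866529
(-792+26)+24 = -742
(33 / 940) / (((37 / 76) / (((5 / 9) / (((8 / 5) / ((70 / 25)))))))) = 1463/20868 = 0.07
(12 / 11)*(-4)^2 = 192/11 = 17.45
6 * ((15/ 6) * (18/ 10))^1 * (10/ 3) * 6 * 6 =3240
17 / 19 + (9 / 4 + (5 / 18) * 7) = 3481/684 = 5.09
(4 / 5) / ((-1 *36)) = -1/45 = -0.02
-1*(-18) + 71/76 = 1439/76 = 18.93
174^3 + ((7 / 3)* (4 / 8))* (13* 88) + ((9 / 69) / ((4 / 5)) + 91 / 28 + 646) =727261115/138 = 5270008.08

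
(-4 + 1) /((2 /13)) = -39/2 = -19.50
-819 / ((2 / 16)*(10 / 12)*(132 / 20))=-13104/11 = -1191.27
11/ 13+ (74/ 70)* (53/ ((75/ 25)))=26648/1365 = 19.52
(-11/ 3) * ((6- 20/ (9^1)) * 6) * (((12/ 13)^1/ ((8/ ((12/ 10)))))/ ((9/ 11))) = -8228/585 = -14.06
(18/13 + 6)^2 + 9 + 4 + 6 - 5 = 11582/169 = 68.53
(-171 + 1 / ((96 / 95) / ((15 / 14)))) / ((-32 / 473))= 36010909/14336 = 2511.92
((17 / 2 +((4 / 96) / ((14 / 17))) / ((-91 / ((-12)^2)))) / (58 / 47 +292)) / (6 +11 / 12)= 504169/121444687 = 0.00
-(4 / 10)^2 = -4/25 = -0.16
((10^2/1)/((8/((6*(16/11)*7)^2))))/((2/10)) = 28224000/121 = 233256.20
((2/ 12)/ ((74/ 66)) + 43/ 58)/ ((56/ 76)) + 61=934487/15022 = 62.21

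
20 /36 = 5/9 = 0.56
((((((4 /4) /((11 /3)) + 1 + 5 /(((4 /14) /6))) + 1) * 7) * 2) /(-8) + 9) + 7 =-1889/11 = -171.73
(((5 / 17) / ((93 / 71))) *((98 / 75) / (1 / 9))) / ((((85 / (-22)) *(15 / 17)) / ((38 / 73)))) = -5816888/14426625 = -0.40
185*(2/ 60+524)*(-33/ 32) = -6398447/64 = -99975.73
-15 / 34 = -0.44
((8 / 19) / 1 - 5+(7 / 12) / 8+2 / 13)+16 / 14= -532697/165984 = -3.21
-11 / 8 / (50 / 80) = -11/5 = -2.20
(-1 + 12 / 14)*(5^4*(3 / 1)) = -1875/7 = -267.86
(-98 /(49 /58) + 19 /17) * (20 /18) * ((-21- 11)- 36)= 8680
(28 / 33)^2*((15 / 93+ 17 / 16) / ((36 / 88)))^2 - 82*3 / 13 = -12.48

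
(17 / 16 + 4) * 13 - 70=-67/16 = -4.19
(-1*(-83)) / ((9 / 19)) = 1577/9 = 175.22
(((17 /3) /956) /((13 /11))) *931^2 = 162084307/37284 = 4347.29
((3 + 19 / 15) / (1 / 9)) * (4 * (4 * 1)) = 3072/5 = 614.40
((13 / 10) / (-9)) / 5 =-13/450 = -0.03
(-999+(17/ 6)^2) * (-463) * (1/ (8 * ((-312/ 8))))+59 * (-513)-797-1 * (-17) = -365237429/11232 = -32517.58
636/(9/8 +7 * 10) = 5088/569 = 8.94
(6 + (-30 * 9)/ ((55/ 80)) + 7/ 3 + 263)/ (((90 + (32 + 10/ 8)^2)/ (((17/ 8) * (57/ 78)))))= -1293938/8206341 = -0.16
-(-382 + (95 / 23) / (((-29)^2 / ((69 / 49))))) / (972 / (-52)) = -20.44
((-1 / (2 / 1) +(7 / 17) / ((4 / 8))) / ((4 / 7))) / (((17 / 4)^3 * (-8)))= -77/83521 = 0.00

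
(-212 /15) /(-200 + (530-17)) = -212/4695 = -0.05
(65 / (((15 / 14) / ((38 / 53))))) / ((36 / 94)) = 162526/1431 = 113.58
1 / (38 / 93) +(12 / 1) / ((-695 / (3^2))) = 60531/26410 = 2.29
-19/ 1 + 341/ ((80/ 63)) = 19963/80 = 249.54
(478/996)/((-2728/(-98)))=11711/679272 = 0.02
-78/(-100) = 39/50 = 0.78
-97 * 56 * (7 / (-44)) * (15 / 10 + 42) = 37591.91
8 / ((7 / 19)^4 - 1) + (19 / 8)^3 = 21475529/4093440 = 5.25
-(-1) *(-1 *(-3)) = 3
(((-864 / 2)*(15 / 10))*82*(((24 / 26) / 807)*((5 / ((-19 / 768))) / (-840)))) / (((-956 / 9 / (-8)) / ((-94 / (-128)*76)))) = -359624448/5850481 = -61.47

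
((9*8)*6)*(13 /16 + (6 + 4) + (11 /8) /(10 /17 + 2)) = 9801/2 = 4900.50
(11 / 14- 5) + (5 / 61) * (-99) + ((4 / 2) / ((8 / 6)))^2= -17215/1708 = -10.08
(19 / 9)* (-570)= -3610/3 = -1203.33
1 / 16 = 0.06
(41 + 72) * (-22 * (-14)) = 34804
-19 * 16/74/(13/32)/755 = -4864/363155 = -0.01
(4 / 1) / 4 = 1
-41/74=-0.55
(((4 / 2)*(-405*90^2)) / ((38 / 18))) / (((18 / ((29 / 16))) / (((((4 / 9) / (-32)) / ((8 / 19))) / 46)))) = 2642625/11776 = 224.41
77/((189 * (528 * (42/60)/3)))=5/1512 = 0.00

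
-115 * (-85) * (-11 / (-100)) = 4301/4 = 1075.25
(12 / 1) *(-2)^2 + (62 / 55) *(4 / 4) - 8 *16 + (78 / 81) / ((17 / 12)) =-657994/8415 = -78.19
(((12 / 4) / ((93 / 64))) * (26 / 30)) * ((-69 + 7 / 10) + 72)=15392/2325 = 6.62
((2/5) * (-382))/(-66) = 382/165 = 2.32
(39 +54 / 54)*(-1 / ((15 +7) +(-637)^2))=-40/405791 = 0.00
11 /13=0.85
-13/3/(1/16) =-208/3 = -69.33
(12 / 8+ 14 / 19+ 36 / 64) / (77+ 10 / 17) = 14467/400976 = 0.04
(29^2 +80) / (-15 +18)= 307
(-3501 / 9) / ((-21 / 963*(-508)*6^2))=-41623/42672 = -0.98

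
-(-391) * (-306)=-119646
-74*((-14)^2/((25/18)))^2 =-921062016/625 = -1473699.23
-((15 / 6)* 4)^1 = -10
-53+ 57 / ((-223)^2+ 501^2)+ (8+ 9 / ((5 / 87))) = 111.60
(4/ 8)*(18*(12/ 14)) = 54/7 = 7.71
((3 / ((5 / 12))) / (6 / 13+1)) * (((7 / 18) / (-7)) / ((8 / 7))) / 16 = -91/6080 = -0.01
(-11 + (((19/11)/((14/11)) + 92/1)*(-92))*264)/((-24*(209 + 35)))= 15872285/40992 = 387.20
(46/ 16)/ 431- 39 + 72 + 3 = 124151/3448 = 36.01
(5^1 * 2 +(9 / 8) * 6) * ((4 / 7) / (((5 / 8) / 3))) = 1608/35 = 45.94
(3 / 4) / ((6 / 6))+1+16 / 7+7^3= 9717/28 = 347.04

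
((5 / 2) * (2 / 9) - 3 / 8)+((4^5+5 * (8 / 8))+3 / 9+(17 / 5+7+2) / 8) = 371183/360 = 1031.06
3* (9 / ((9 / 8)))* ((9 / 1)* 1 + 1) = 240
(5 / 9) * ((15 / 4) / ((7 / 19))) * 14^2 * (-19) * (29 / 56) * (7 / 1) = -76336.46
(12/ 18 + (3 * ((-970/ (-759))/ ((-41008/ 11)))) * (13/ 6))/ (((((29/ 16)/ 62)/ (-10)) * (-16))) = 291409765/20514252 = 14.21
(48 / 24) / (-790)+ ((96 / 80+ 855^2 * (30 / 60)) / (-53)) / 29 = -288758897/1214230 = -237.81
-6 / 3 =-2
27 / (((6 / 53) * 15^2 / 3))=159/50 = 3.18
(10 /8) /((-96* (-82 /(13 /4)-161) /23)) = 1495/929664 = 0.00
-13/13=-1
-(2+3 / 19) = -41/19 = -2.16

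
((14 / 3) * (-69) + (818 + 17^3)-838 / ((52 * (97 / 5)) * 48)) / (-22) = -654789809/2663232 = -245.86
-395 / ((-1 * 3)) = 395/3 = 131.67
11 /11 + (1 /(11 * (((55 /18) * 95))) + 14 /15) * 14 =2426201/172425 = 14.07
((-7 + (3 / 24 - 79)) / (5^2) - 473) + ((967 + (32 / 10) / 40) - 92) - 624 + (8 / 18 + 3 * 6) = -372439/1800 = -206.91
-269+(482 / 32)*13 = -1171/16 = -73.19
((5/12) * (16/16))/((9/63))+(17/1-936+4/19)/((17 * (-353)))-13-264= -374799007/1368228 = -273.93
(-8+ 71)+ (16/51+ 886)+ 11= 48976/51 = 960.31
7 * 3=21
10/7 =1.43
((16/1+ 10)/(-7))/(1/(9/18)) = -13/7 = -1.86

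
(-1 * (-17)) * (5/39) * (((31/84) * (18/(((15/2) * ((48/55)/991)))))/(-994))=-28724135/13025376 = -2.21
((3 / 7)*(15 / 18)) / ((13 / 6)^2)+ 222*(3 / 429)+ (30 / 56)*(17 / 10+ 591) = 4746345/14872 = 319.15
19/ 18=1.06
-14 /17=-0.82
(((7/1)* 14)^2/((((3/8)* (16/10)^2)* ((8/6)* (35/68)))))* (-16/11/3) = -233240/33 = -7067.88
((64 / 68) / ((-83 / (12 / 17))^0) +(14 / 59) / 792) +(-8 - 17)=-9555757/397188 = -24.06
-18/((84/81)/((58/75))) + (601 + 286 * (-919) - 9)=-45894699/175 = -262255.42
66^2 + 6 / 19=82770/19 = 4356.32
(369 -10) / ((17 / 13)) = 4667/17 = 274.53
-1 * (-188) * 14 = 2632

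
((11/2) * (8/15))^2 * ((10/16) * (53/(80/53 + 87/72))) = 5438224/51855 = 104.87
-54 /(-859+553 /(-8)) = 16/275 = 0.06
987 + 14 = 1001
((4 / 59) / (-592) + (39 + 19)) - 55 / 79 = 39529685/689828 = 57.30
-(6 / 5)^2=-36/25 = -1.44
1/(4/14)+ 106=219/2 = 109.50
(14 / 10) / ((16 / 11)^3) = 9317/20480 = 0.45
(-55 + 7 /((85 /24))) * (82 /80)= -184787/3400 = -54.35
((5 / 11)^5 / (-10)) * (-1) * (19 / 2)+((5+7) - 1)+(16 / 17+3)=14.96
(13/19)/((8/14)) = 91/76 = 1.20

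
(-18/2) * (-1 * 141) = 1269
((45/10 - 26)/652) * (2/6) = -43/3912 = -0.01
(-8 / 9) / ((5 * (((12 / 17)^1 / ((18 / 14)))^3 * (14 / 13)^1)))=-191607/192080 = -1.00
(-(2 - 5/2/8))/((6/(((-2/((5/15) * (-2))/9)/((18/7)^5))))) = -16807/20155392 = 0.00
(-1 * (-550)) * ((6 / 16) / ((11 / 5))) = 375/4 = 93.75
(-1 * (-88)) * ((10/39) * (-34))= -29920/39 = -767.18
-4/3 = -1.33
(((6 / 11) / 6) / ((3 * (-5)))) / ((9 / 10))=-2/297 = -0.01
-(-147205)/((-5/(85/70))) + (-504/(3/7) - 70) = -517941/14 = -36995.79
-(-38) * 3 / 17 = 6.71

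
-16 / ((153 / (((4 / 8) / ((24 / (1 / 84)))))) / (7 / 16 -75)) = 1193/616896 = 0.00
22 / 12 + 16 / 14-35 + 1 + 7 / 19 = -24463/798 = -30.66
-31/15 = -2.07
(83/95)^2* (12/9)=27556/27075 = 1.02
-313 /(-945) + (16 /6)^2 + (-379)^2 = 135747778/945 = 143648.44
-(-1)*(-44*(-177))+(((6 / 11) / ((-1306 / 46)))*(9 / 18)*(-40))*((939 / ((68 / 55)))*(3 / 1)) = 96173238/11101 = 8663.48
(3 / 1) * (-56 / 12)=-14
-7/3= -2.33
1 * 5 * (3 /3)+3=8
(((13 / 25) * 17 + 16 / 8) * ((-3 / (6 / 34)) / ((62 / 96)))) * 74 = -16364064/775 = -21114.92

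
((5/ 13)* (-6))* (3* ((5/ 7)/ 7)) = -450/637 = -0.71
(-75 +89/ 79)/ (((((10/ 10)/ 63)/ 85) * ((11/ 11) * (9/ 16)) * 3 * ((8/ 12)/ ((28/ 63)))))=-111117440/711 = -156283.32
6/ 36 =1/6 = 0.17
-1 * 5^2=-25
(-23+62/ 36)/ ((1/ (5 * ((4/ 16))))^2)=-9575/288 = -33.25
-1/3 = -0.33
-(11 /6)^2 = -121/36 = -3.36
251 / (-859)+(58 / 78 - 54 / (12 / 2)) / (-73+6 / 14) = -1518313/8509254 = -0.18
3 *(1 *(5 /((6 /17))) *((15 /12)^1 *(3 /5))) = 255/8 = 31.88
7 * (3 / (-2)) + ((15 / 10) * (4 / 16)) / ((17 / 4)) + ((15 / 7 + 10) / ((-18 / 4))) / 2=-12596/1071 = -11.76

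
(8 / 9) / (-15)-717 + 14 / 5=-19285/27 = -714.26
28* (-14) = -392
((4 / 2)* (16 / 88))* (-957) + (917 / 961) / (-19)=-6355049/18259 = -348.05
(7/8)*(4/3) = 7/6 = 1.17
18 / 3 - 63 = -57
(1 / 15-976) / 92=-14639/1380 = -10.61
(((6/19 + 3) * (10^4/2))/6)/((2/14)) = 367500/19 = 19342.11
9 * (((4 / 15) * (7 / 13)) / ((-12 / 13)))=-7/5 = -1.40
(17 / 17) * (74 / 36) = 37/18 = 2.06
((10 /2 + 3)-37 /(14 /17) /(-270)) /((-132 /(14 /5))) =-30869/178200 = -0.17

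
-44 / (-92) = 0.48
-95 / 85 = -19/17 = -1.12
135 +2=137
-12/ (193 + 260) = -4/151 = -0.03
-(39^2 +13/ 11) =-16744/11 = -1522.18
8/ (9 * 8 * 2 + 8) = 1/19 = 0.05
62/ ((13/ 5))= 310/13 = 23.85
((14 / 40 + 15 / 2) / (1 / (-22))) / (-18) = 1727/180 = 9.59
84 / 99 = 28/33 = 0.85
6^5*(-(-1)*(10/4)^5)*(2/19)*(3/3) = 1518750/19 = 79934.21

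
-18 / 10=-9/5 = -1.80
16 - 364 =-348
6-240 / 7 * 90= -3079.71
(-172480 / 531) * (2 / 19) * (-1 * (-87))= -10003840/3363 = -2974.68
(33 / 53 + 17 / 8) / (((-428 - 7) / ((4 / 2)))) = -233/18444 = -0.01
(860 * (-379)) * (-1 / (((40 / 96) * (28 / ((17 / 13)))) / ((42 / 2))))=9973764/13 = 767212.62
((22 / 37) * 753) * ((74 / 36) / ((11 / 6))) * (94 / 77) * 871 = 41100748/77 = 533775.95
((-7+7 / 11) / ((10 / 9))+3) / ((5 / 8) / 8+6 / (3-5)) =1920/2057 = 0.93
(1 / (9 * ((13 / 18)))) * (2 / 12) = 1/39 = 0.03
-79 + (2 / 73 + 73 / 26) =-144561/1898 = -76.16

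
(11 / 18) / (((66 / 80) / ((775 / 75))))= 620/81 = 7.65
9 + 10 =19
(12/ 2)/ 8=3/4 = 0.75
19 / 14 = 1.36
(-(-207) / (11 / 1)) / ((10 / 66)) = 621/5 = 124.20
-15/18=-5/6 = -0.83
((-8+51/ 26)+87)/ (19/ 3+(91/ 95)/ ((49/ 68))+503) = 4199475/26488072 = 0.16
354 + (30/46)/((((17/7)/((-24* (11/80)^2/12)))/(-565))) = 18004125/50048 = 359.74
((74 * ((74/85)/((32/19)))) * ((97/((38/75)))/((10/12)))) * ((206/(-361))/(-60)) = 41033037/490960 = 83.58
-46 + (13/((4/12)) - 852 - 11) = -870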